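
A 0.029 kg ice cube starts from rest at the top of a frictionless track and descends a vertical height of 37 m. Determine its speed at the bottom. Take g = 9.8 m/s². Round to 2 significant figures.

Mechanical energy is conserved (no friction): mgh = ½mv²
The mass cancels from both sides.
v = √(2gh) = √(2 × 9.8 × 37) = √725.20 = 26.93 m/s

v = 27 m/s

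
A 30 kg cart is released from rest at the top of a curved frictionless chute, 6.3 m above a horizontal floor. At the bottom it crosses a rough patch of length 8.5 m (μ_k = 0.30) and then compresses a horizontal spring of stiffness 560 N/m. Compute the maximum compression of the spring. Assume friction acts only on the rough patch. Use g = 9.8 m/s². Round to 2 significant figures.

x = 2.0 m

Initial energy: E₁ = mgh = (30)(9.8)(6.3) = 1852.2 J
Friction removes W_f = μ_k mg d = (0.30)(30)(9.8)(8.5) = 749.7 J
Energy reaching the spring: E = 1852.2 − 749.7 = 1102.5 J
At max compression ½kx² = E ⇒ x = √(2E/k) = √(2 × 1102.5/560) = 1.984 m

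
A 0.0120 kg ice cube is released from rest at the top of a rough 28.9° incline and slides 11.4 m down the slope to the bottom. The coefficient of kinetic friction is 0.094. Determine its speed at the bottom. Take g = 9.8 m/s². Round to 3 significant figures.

v = 9.47 m/s

Work–energy: mg(L sinθ) − μ_k(mg cosθ)L = ½mv²
mgh = mgL sinθ = (0.0120)(9.8)(11.4)sin28.9° = 0.64791 J
W_f = μ_k mg cosθ · L = (0.094)(0.0120)(9.8)cos28.9°·11.4 = 0.1103 J
½mv² = 0.64791 − 0.1103 = 0.53758 J
v = √(2 × 0.53758/0.0120) = 9.466 m/s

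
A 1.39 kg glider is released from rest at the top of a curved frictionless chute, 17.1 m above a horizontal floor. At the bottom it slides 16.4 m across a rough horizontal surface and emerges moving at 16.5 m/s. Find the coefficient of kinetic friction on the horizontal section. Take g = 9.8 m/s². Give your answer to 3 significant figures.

μ_k = 0.196

Applying the work–energy principle:
mgh = ½mv² + μ_k m g d
mgh = 232.94 J; ½mv² = 189.21 J
W_f = 232.94 − 189.21 = 43.72 J
μ_k = W_f/(mg·d) = 43.72/(13.62 × 16.4) = 0.1957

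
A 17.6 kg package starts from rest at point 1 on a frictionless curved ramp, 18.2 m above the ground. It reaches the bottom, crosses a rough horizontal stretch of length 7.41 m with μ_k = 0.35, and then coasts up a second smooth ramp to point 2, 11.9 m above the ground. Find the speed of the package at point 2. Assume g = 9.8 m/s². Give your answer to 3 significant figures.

Energy at 1: mgh₁ = (17.6)(9.8)(18.2) = 3139.1 J
Friction loss: W_f = μ_k mg d = 447.3 J
At 2: ½mv² + mgh₂ = mgh₁ − W_f
½mv² = 3139.1 − 447.3 − 2052.5 = 639.30 J
v = √(2 × 639.30/17.6) = 8.523 m/s

v = 8.52 m/s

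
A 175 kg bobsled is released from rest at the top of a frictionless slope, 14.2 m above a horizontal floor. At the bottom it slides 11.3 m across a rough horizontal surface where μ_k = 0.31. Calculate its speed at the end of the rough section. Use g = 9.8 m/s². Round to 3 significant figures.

v = 14.5 m/s

Applying the work–energy principle:
mgh = ½mv² + μ_k m g d
W_f = μ_k mg d = (0.31)(175)(9.8)(11.3) = 6008 J
½mv² = mgh − W_f = 24353 − 6008 = 18345 J
v = √(2 × 18345/175) = 14.48 m/s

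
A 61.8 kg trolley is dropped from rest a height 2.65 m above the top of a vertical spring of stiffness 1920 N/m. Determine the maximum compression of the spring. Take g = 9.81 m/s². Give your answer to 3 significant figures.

x = 1.65 m

Measuring PE from the top of the relaxed spring, at max compression the trolley has dropped H + x with zero KE, so:
mg(H + x) = ½kx²
½(1920)x² − (61.8)(9.81)x − (61.8)(9.81)(2.65) = 0
960.0x² − 606.3x − 1607 = 0
x = [606.3 + √(367549 + 6.1693e+06)]/(2 × 960.0) = 1.647 m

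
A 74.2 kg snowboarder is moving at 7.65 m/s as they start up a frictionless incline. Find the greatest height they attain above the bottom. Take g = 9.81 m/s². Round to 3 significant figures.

Setting KE at the bottom equal to PE gained: ½mv² = mgh
h = v²/(2g) = 7.65²/(2 × 9.81) = 2.983 m

h = 2.98 m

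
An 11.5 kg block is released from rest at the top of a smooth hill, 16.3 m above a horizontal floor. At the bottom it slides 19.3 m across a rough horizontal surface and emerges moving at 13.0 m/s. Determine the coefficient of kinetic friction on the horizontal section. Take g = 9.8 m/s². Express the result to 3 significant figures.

Applying the work–energy principle:
mgh = ½mv² + μ_k m g d
mgh = 1837.0 J; ½mv² = 971.75 J
W_f = 1837.0 − 971.75 = 865.3 J
μ_k = W_f/(mg·d) = 865.3/(112.7 × 19.3) = 0.3978

μ_k = 0.398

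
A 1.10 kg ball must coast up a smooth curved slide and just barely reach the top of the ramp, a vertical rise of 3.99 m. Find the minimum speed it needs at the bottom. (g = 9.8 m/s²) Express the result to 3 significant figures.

At the top it is momentarily at rest, so all KE converts to PE: ½mv² = mgh
v = √(2gh) = √(2 × 9.8 × 3.99) = 8.843 m/s

v = 8.84 m/s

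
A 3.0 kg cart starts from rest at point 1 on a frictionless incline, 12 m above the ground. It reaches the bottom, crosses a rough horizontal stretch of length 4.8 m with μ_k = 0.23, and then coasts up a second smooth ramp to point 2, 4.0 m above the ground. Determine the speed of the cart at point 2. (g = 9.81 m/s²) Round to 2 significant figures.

Energy at 1: mgh₁ = (3.0)(9.81)(12) = 353.16 J
Friction loss: W_f = μ_k mg d = 32.49 J
At 2: ½mv² + mgh₂ = mgh₁ − W_f
½mv² = 353.16 − 32.49 − 117.72 = 202.95 J
v = √(2 × 202.95/3.0) = 11.63 m/s

v = 12 m/s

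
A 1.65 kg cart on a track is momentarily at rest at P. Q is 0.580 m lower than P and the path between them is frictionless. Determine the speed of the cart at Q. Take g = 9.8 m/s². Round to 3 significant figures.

v = 3.37 m/s

Energy conservation between the two points: mgh = ½mv²
v = √(2gh) = √(2 × 9.8 × 0.580) = √11.368 = 3.372 m/s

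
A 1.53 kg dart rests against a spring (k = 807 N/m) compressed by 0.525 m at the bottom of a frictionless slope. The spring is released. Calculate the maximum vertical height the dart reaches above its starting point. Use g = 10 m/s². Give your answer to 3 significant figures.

At maximum height the dart is at rest, so ½kx² = mgh
h = kx²/(2mg) = (807)(0.525)²/(2 × 1.53 × 10) = 7.269 m

h = 7.27 m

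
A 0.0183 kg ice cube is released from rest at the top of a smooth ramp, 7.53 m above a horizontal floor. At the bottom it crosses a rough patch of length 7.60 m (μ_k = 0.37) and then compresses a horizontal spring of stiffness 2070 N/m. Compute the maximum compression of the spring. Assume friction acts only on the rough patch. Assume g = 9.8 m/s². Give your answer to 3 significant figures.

x = 0.0286 m

Initial energy: E₁ = mgh = (0.0183)(9.8)(7.53) = 1.3504 J
Friction removes W_f = μ_k mg d = (0.37)(0.0183)(9.8)(7.60) = 0.5043 J
Energy reaching the spring: E = 1.3504 − 0.5043 = 0.84613 J
At max compression ½kx² = E ⇒ x = √(2E/k) = √(2 × 0.84613/2070) = 0.02859 m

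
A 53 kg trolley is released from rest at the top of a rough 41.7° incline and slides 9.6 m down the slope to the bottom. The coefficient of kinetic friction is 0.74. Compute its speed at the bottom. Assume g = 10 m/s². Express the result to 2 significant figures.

v = 4.7 m/s

Taking the bottom as reference, mgh = ½mv² + μ_k N L with h = L sinθ, N = mg cosθ:
mgh = mgL sinθ = (53)(10)(9.6)sin41.7° = 3384.7 J
W_f = μ_k mg cosθ · L = (0.74)(53)(10)cos41.7°·9.6 = 2811 J
½mv² = 3384.7 − 2811 = 573.51 J
v = √(2 × 573.51/53) = 4.652 m/s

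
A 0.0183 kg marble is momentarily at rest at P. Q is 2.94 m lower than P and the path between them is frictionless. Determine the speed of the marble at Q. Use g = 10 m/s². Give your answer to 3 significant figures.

v = 7.67 m/s

Mechanical energy is conserved (no friction): mgh = ½mv²
v = √(2gh) = √(2 × 10 × 2.94) = √58.800 = 7.668 m/s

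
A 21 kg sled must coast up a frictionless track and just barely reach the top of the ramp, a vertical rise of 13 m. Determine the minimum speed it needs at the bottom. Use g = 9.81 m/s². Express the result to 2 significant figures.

At the top it is momentarily at rest, so all KE converts to PE: ½mv² = mgh
v = √(2gh) = √(2 × 9.81 × 13) = 15.97 m/s

v = 16 m/s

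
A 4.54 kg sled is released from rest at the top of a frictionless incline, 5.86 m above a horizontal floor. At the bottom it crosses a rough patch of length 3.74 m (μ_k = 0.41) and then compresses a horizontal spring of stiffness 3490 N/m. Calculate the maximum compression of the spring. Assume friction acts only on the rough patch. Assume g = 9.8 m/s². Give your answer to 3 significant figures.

Initial energy: E₁ = mgh = (4.54)(9.8)(5.86) = 260.72 J
Friction removes W_f = μ_k mg d = (0.41)(4.54)(9.8)(3.74) = 68.22 J
Energy reaching the spring: E = 260.72 − 68.22 = 192.50 J
At max compression ½kx² = E ⇒ x = √(2E/k) = √(2 × 192.50/3490) = 0.3321 m

x = 0.332 m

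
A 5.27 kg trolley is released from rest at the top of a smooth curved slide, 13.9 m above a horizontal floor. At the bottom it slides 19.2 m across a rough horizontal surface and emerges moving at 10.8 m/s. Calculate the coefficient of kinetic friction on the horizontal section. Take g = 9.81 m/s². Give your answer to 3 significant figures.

Energy bookkeeping (friction removes W_f = μ_k N d):
mgh = ½mv² + μ_k m g d
mgh = 718.61 J; ½mv² = 307.35 J
W_f = 718.61 − 307.35 = 411.3 J
μ_k = W_f/(mg·d) = 411.3/(51.70 × 19.2) = 0.4143

μ_k = 0.414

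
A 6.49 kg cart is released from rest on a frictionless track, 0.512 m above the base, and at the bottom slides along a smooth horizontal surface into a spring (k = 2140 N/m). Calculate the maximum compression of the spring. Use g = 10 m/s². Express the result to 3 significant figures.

x = 0.176 m

Energy conservation (no friction) from release to max compression: mgh = ½kx²
x = √(2mgh/k) = √(2 × 6.49 × 10 × 0.512 / 2140) = 0.1762 m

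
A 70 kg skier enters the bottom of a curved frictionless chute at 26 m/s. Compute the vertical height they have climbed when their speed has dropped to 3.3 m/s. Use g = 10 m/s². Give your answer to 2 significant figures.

Conservation of energy: ½mv₁² = ½mv₂² + mgh
h = (v₁² − v₂²)/(2g) = (26² − 3.3²)/(2 × 10) = 33.26 m

h = 33 m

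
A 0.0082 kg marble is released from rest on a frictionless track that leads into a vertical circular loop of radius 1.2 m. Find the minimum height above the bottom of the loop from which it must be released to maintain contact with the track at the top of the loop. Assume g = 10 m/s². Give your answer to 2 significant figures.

At the top, for minimum speed gravity alone supplies the centripetal force: mg = mv_top²/r ⇒ v_top² = gr = 12.00 m²/s²
Energy conservation from release height h to the top (height 2r): mgh = ½mv_top² + mg(2r)
h = v_top²/(2g) + 2r = r/2 + 2r = 5r/2 = 3.000 m

h = 3.0 m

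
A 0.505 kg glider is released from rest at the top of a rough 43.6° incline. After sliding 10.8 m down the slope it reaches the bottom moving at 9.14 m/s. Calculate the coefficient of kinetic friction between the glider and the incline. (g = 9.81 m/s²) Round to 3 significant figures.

μ_k = 0.408

Energy balance down the incline: mg L sinθ − ½mv² = μ_k (mg cosθ) L
mgL sinθ = 36.897 J; ½mv² = 21.094 J
W_f = 36.897 − 21.094 = 15.80 J
μ_k = W_f/(mg cosθ · L) = 15.80/(3.588 × 10.8) = 0.4079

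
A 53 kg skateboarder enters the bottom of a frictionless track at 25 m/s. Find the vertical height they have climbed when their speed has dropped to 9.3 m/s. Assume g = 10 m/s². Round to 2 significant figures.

Conservation of energy: ½mv₁² = ½mv₂² + mgh
h = (v₁² − v₂²)/(2g) = (25² − 9.3²)/(2 × 10) = 26.93 m

h = 27 m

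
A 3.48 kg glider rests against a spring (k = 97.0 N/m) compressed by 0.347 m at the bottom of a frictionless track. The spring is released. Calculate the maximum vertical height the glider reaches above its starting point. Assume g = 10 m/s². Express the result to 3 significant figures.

h = 0.168 m

All spring PE becomes gravitational PE at the highest point: ½kx² = mgh
h = kx²/(2mg) = (97.0)(0.347)²/(2 × 3.48 × 10) = 0.1678 m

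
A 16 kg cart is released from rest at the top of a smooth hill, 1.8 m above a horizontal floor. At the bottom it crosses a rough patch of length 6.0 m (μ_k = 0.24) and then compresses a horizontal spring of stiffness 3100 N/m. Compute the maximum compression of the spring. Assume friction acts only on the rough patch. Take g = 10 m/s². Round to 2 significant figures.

x = 0.19 m

Initial energy: E₁ = mgh = (16)(10)(1.8) = 288.00 J
Friction removes W_f = μ_k mg d = (0.24)(16)(10)(6.0) = 230.4 J
Energy reaching the spring: E = 288.00 − 230.4 = 57.600 J
At max compression ½kx² = E ⇒ x = √(2E/k) = √(2 × 57.600/3100) = 0.1928 m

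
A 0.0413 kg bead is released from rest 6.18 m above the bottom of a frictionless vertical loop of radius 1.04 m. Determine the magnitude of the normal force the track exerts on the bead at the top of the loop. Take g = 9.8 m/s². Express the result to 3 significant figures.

Energy from release to top (height 2r): mgh = ½mv_top² + mg(2r)
v_top² = 2g(h − 2r) = 2(9.8)(6.18 − 2.080) = 80.360 m²/s²
At the top, both N and weight point toward the centre: N + mg = mv_top²/r
N = m(v_top²/r − g) = 0.0413(80.360/1.04 − 9.8) = 2.786 N

N = 2.79 N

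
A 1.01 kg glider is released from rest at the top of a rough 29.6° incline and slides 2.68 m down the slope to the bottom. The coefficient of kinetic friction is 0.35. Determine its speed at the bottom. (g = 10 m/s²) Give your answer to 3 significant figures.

Energy: mgh = ½mv² + W_f, with h = L sinθ and W_f = μ_k (mg cosθ) L
mgh = mgL sinθ = (1.01)(10)(2.68)sin29.6° = 13.370 J
W_f = μ_k mg cosθ · L = (0.35)(1.01)(10)cos29.6°·2.68 = 8.237 J
½mv² = 13.370 − 8.237 = 5.1326 J
v = √(2 × 5.1326/1.01) = 3.188 m/s

v = 3.19 m/s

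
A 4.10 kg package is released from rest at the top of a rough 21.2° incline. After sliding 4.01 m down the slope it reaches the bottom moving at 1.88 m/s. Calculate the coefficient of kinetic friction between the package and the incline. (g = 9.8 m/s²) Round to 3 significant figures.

mgh = ½mv² + μ_k (mg cosθ) L, with h = L sinθ
mgL sinθ = 58.266 J; ½mv² = 7.2455 J
W_f = 58.266 − 7.2455 = 51.02 J
μ_k = W_f/(mg cosθ · L) = 51.02/(37.46 × 4.01) = 0.3396

μ_k = 0.340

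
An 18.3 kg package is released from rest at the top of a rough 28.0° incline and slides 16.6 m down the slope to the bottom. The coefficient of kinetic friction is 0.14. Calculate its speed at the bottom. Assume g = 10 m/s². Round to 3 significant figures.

Taking the bottom as reference, mgh = ½mv² + μ_k N L with h = L sinθ, N = mg cosθ:
mgh = mgL sinθ = (18.3)(10)(16.6)sin28.0° = 1426.2 J
W_f = μ_k mg cosθ · L = (0.14)(18.3)(10)cos28.0°·16.6 = 375.5 J
½mv² = 1426.2 − 375.5 = 1050.7 J
v = √(2 × 1050.7/18.3) = 10.72 m/s

v = 10.7 m/s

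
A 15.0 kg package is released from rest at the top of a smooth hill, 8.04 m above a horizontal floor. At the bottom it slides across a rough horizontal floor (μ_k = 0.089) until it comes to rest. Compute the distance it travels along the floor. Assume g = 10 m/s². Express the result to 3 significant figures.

Energy bookkeeping (friction removes W_f = μ_k N d):
At rest all PE has been dissipated by friction: mgh = μ_k m g d
d = h/μ_k = 8.04/0.089 = 90.34 m

d = 90.3 m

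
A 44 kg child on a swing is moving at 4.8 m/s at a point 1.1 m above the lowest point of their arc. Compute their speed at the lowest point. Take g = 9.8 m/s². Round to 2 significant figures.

v = 6.7 m/s

Mechanical energy is conserved (no friction): ½mv₀² + mgh = ½mv²
v² = v₀² + 2gh = (4.8)² + 2(9.8)(1.1) = 44.600
v = √44.600 = 6.678 m/s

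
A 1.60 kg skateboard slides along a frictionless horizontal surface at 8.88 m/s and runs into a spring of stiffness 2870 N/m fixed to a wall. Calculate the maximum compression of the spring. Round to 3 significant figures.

At max compression the skateboard is momentarily at rest: ½mv² = ½kx²
x = v√(m/k) = 8.88 × √(1.60/2870) = 0.2097 m

x = 0.210 m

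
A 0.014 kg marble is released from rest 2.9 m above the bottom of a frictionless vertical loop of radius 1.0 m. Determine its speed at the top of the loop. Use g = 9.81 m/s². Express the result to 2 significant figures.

Energy conservation: mgh = ½mv_top² + mg(2r)
v_top² = 2g(h − 2r) = 2(9.81)(2.9 − 2.000) = 17.66
v_top = 4.202 m/s

v = 4.2 m/s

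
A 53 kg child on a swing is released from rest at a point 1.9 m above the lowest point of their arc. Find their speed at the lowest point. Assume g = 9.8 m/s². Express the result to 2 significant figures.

By conservation of mechanical energy, mgh = ½mv²
v = √(2gh) = √(2 × 9.8 × 1.9) = √37.240 = 6.102 m/s

v = 6.1 m/s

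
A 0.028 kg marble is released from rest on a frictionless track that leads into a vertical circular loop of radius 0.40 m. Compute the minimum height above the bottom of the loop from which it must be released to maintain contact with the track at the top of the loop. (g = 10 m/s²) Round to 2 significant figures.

h = 1.0 m

At the top, for minimum speed gravity alone supplies the centripetal force: mg = mv_top²/r ⇒ v_top² = gr = 4.000 m²/s²
Energy conservation from release height h to the top (height 2r): mgh = ½mv_top² + mg(2r)
h = v_top²/(2g) + 2r = r/2 + 2r = 5r/2 = 1.000 m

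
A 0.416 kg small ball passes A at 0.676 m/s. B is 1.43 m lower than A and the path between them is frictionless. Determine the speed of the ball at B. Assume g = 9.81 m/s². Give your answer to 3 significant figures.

Equating total energy at the two states: ½mv₀² + mgh = ½mv²
v² = v₀² + 2gh = (0.676)² + 2(9.81)(1.43) = 28.514
v = √28.514 = 5.340 m/s

v = 5.34 m/s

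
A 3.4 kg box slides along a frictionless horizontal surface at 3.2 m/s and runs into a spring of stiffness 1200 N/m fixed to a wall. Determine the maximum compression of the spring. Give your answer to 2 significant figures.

At max compression the box is momentarily at rest: ½mv² = ½kx²
x = v√(m/k) = 3.2 × √(3.4/1200) = 0.1703 m

x = 0.17 m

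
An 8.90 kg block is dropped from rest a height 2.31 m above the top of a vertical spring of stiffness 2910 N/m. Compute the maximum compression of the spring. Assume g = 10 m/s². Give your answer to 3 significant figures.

Take the reference level at the top of the uncompressed spring. At max compression the block has fallen H + x and is momentarily at rest:
mg(H + x) = ½kx²
½(2910)x² − (8.90)(10)x − (8.90)(10)(2.31) = 0
1455x² − 89.00x − 205.6 = 0
x = [89.00 + √(7921 + 1.1965e+06)]/(2 × 1455) = 0.4077 m

x = 0.408 m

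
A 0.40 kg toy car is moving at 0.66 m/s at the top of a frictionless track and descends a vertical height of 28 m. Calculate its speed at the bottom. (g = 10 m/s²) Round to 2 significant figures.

v = 24 m/s

Energy conservation between the two points: ½mv₀² + mgh = ½mv²
v² = v₀² + 2gh = (0.66)² + 2(10)(28) = 560.44
v = √560.44 = 23.67 m/s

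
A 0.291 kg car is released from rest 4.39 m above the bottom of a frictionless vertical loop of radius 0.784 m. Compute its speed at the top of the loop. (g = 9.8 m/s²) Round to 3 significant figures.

v = 7.44 m/s

Energy conservation: mgh = ½mv_top² + mg(2r)
v_top² = 2g(h − 2r) = 2(9.8)(4.39 − 1.568) = 55.31
v_top = 7.437 m/s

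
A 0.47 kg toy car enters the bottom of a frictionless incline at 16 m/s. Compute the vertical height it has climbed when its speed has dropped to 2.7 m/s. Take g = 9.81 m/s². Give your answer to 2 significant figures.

Energy balance between the two points: ½mv₁² = ½mv₂² + mgh
h = (v₁² − v₂²)/(2g) = (16² − 2.7²)/(2 × 9.81) = 12.68 m

h = 13 m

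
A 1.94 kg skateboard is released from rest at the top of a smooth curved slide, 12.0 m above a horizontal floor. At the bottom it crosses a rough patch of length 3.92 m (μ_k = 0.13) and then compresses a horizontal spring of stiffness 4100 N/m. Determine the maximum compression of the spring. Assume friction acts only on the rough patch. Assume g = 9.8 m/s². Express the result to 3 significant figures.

Initial energy: E₁ = mgh = (1.94)(9.8)(12.0) = 228.14 J
Friction removes W_f = μ_k mg d = (0.13)(1.94)(9.8)(3.92) = 9.689 J
Energy reaching the spring: E = 228.14 − 9.689 = 218.46 J
At max compression ½kx² = E ⇒ x = √(2E/k) = √(2 × 218.46/4100) = 0.3264 m

x = 0.326 m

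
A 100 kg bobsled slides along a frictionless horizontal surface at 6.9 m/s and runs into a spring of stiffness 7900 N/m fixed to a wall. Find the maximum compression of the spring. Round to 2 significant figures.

x = 0.78 m

At max compression the bobsled is momentarily at rest: ½mv² = ½kx²
x = v√(m/k) = 6.9 × √(100/7900) = 0.7763 m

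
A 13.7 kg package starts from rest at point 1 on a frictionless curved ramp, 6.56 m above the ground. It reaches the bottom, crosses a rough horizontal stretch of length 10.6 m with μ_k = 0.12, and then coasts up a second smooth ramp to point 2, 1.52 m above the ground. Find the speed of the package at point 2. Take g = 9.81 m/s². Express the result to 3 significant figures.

v = 8.60 m/s

Energy at 1: mgh₁ = (13.7)(9.81)(6.56) = 881.64 J
Friction loss: W_f = μ_k mg d = 171.0 J
At 2: ½mv² + mgh₂ = mgh₁ − W_f
½mv² = 881.64 − 171.0 − 204.28 = 506.41 J
v = √(2 × 506.41/13.7) = 8.598 m/s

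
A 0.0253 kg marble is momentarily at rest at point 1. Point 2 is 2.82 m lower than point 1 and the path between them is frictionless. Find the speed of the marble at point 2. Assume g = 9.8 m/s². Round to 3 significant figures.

v = 7.43 m/s

Mechanical energy is conserved (no friction): mgh = ½mv²
v = √(2gh) = √(2 × 9.8 × 2.82) = √55.272 = 7.435 m/s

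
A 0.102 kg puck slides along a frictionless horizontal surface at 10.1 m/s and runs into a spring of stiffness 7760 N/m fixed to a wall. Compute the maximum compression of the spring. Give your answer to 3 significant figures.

x = 0.0366 m

At max compression the puck is momentarily at rest: ½mv² = ½kx²
x = v√(m/k) = 10.1 × √(0.102/7760) = 0.03662 m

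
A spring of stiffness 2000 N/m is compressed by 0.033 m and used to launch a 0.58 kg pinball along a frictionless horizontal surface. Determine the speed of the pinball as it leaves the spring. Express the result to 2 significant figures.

Spring PE converts entirely to kinetic energy: ½kx² = ½mv²
v = x√(k/m) = 0.033 × √(2000/0.58) = 1.938 m/s

v = 1.9 m/s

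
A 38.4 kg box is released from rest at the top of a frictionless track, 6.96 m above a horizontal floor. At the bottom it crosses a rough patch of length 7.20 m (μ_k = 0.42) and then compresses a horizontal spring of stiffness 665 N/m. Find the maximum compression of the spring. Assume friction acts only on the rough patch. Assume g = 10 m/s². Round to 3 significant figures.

Initial energy: E₁ = mgh = (38.4)(10)(6.96) = 2672.6 J
Friction removes W_f = μ_k mg d = (0.42)(38.4)(10)(7.20) = 1161 J
Energy reaching the spring: E = 2672.6 − 1161 = 1511.4 J
At max compression ½kx² = E ⇒ x = √(2E/k) = √(2 × 1511.4/665) = 2.132 m

x = 2.13 m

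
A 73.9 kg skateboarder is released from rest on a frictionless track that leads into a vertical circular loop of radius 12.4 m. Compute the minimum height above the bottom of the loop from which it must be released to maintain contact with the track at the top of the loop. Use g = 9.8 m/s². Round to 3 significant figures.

h = 31.0 m

At the top, for minimum speed gravity alone supplies the centripetal force: mg = mv_top²/r ⇒ v_top² = gr = 121.5 m²/s²
Energy conservation from release height h to the top (height 2r): mgh = ½mv_top² + mg(2r)
h = v_top²/(2g) + 2r = r/2 + 2r = 5r/2 = 31.00 m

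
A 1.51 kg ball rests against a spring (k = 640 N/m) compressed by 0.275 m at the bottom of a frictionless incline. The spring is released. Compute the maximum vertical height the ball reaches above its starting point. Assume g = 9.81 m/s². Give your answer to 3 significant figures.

Energy conservation from release to the highest point: ½kx² = mgh
h = kx²/(2mg) = (640)(0.275)²/(2 × 1.51 × 9.81) = 1.634 m

h = 1.63 m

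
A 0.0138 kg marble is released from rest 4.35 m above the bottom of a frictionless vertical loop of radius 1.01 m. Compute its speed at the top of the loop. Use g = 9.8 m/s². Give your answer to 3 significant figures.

Energy conservation: mgh = ½mv_top² + mg(2r)
v_top² = 2g(h − 2r) = 2(9.8)(4.35 − 2.020) = 45.67
v_top = 6.758 m/s

v = 6.76 m/s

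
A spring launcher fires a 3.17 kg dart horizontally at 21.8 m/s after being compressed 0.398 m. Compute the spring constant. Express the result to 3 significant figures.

Energy stored in the spring equals the launch KE: ½kx² = ½mv²
k = mv²/x² = (3.17)(21.8)²/(0.398)² = 9511 N/m

k = 9510 N/m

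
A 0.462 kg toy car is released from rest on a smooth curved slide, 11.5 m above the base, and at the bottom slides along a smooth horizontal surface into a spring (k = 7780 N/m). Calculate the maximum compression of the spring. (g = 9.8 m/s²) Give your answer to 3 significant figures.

x = 0.116 m

Energy conservation (no friction) from release to max compression: mgh = ½kx²
x = √(2mgh/k) = √(2 × 0.462 × 9.8 × 11.5 / 7780) = 0.1157 m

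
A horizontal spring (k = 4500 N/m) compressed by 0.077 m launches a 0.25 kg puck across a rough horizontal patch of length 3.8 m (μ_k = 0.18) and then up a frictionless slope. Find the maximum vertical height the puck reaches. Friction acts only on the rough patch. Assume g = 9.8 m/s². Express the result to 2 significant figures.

Spring energy: E₀ = ½kx² = ½(4500)(0.077)² = 13.340 J
Friction: W_f = μ_k mg d = (0.18)(0.25)(9.8)(3.8) = 1.676 J
Energy at base of ramp: E = 13.340 − 1.676 = 11.664 J
At max height all remaining energy is PE: mgh = E ⇒ h = E/(mg) = 11.664/(0.25 × 9.8) = 4.761 m

h = 4.8 m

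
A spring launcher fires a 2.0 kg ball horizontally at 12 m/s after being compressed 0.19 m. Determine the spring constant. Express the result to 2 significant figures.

k = 8000 N/m

Energy stored in the spring equals the launch KE: ½kx² = ½mv²
k = mv²/x² = (2.0)(12)²/(0.19)² = 7978 N/m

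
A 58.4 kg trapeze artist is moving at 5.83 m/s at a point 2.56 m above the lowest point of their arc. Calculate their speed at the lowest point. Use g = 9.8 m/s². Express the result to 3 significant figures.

By conservation of mechanical energy, ½mv₀² + mgh = ½mv²
v² = v₀² + 2gh = (5.83)² + 2(9.8)(2.56) = 84.165
v = √84.165 = 9.174 m/s

v = 9.17 m/s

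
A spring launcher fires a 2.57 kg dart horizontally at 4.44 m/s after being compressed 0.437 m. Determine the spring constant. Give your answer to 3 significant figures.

k = 265 N/m

Energy stored in the spring equals the launch KE: ½kx² = ½mv²
k = mv²/x² = (2.57)(4.44)²/(0.437)² = 265.3 N/m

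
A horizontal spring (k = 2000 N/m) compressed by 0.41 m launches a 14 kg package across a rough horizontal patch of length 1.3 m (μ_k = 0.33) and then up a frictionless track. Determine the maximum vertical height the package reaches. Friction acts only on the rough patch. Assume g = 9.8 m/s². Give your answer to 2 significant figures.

h = 0.80 m

Spring energy: E₀ = ½kx² = ½(2000)(0.41)² = 168.10 J
Friction: W_f = μ_k mg d = (0.33)(14)(9.8)(1.3) = 58.86 J
Energy at base of ramp: E = 168.10 − 58.86 = 109.24 J
At max height all remaining energy is PE: mgh = E ⇒ h = E/(mg) = 109.24/(14 × 9.8) = 0.7962 m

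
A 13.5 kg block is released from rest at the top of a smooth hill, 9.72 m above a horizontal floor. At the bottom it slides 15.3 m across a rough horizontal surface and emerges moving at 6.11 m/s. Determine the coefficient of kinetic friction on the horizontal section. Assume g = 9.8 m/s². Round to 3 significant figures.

μ_k = 0.511

Applying the work–energy principle:
mgh = ½mv² + μ_k m g d
mgh = 1286.0 J; ½mv² = 251.99 J
W_f = 1286.0 − 251.99 = 1034 J
μ_k = W_f/(mg·d) = 1034/(132.3 × 15.3) = 0.5108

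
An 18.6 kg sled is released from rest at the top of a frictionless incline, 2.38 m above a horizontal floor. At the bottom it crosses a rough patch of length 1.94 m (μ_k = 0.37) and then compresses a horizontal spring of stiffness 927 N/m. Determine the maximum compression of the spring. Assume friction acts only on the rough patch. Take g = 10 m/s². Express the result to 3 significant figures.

Initial energy: E₁ = mgh = (18.6)(10)(2.38) = 442.68 J
Friction removes W_f = μ_k mg d = (0.37)(18.6)(10)(1.94) = 133.5 J
Energy reaching the spring: E = 442.68 − 133.5 = 309.17 J
At max compression ½kx² = E ⇒ x = √(2E/k) = √(2 × 309.17/927) = 0.8167 m

x = 0.817 m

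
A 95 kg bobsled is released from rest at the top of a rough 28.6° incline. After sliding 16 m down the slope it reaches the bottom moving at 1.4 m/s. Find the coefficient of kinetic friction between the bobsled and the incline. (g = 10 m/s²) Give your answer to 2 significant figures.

μ_k = 0.54

mgh = ½mv² + μ_k (mg cosθ) L, with h = L sinθ
mgL sinθ = 7276.1 J; ½mv² = 93.100 J
W_f = 7276.1 − 93.100 = 7183 J
μ_k = W_f/(mg cosθ · L) = 7183/(834.1 × 16) = 0.5382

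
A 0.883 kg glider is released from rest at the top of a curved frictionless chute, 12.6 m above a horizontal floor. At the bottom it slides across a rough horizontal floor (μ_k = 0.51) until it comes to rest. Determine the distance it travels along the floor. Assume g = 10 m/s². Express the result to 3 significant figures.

Applying the work–energy principle:
At rest all PE has been dissipated by friction: mgh = μ_k m g d
d = h/μ_k = 12.6/0.51 = 24.71 m

d = 24.7 m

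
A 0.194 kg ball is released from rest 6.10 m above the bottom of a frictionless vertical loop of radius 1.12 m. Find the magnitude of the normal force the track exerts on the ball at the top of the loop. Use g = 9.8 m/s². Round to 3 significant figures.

N = 11.2 N

Energy from release to top (height 2r): mgh = ½mv_top² + mg(2r)
v_top² = 2g(h − 2r) = 2(9.8)(6.10 − 2.240) = 75.656 m²/s²
At the top, both N and weight point toward the centre: N + mg = mv_top²/r
N = m(v_top²/r − g) = 0.194(75.656/1.12 − 9.8) = 11.20 N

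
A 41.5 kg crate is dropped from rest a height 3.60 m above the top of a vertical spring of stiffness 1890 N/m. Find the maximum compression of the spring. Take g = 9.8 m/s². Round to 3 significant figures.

x = 1.48 m

Measuring PE from the top of the relaxed spring, at max compression the crate has dropped H + x with zero KE, so:
mg(H + x) = ½kx²
½(1890)x² − (41.5)(9.8)x − (41.5)(9.8)(3.60) = 0
945.0x² − 406.7x − 1464 = 0
x = [406.7 + √(165405 + 5.5344e+06)]/(2 × 945.0) = 1.478 m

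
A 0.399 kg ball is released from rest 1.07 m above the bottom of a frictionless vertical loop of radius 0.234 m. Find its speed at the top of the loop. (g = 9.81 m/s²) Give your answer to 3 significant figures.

Energy conservation: mgh = ½mv_top² + mg(2r)
v_top² = 2g(h − 2r) = 2(9.81)(1.07 − 0.4680) = 11.81
v_top = 3.437 m/s

v = 3.44 m/s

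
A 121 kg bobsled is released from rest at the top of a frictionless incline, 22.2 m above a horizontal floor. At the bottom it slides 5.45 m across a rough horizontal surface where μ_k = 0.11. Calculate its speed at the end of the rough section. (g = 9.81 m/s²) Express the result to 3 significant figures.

v = 20.6 m/s

Energy at the top = energy at the end + work done against friction:
mgh = ½mv² + μ_k m g d
W_f = μ_k mg d = (0.11)(121)(9.81)(5.45) = 711.6 J
½mv² = mgh − W_f = 26352 − 711.6 = 25640 J
v = √(2 × 25640/121) = 20.59 m/s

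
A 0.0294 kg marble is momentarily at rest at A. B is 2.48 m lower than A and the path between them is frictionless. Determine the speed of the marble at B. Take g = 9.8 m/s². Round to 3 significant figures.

v = 6.97 m/s

Energy conservation between the two points: mgh = ½mv²
v = √(2gh) = √(2 × 9.8 × 2.48) = √48.608 = 6.972 m/s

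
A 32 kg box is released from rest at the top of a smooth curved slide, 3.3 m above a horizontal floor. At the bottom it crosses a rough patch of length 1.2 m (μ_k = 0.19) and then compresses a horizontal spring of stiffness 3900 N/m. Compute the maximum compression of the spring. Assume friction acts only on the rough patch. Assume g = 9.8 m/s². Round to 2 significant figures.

x = 0.70 m

Initial energy: E₁ = mgh = (32)(9.8)(3.3) = 1034.9 J
Friction removes W_f = μ_k mg d = (0.19)(32)(9.8)(1.2) = 71.50 J
Energy reaching the spring: E = 1034.9 − 71.50 = 963.38 J
At max compression ½kx² = E ⇒ x = √(2E/k) = √(2 × 963.38/3900) = 0.7029 m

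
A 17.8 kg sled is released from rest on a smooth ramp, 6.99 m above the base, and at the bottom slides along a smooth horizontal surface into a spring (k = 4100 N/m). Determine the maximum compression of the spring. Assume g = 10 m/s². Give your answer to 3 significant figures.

x = 0.779 m

At max compression the sled is momentarily at rest: mgh = ½kx²
x = √(2mgh/k) = √(2 × 17.8 × 10 × 6.99 / 4100) = 0.7791 m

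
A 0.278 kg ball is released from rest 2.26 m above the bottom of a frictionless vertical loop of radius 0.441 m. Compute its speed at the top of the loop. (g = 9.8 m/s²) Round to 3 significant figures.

v = 5.20 m/s

Energy conservation: mgh = ½mv_top² + mg(2r)
v_top² = 2g(h − 2r) = 2(9.8)(2.26 − 0.8820) = 27.01
v_top = 5.197 m/s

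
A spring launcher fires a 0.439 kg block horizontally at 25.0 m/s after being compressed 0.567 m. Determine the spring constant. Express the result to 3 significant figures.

k = 853 N/m

Spring PE at full compression equals KE at release: ½kx² = ½mv²
k = mv²/x² = (0.439)(25.0)²/(0.567)² = 853.5 N/m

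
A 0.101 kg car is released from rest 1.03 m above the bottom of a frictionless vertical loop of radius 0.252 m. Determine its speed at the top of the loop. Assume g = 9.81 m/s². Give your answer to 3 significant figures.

Energy conservation: mgh = ½mv_top² + mg(2r)
v_top² = 2g(h − 2r) = 2(9.81)(1.03 − 0.5040) = 10.32
v_top = 3.212 m/s

v = 3.21 m/s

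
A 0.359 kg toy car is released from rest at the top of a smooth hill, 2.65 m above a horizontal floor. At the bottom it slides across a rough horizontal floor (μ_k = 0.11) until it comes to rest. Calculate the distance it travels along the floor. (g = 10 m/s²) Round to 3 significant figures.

d = 24.1 m

Applying the work–energy principle:
At rest all PE has been dissipated by friction: mgh = μ_k m g d
d = h/μ_k = 2.65/0.11 = 24.09 m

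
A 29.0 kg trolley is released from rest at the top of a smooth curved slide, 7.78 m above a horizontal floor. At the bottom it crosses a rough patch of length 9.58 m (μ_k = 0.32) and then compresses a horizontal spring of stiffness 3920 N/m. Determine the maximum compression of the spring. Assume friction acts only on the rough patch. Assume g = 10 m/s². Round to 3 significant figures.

Initial energy: E₁ = mgh = (29.0)(10)(7.78) = 2256.2 J
Friction removes W_f = μ_k mg d = (0.32)(29.0)(10)(9.58) = 889.0 J
Energy reaching the spring: E = 2256.2 − 889.0 = 1367.2 J
At max compression ½kx² = E ⇒ x = √(2E/k) = √(2 × 1367.2/3920) = 0.8352 m

x = 0.835 m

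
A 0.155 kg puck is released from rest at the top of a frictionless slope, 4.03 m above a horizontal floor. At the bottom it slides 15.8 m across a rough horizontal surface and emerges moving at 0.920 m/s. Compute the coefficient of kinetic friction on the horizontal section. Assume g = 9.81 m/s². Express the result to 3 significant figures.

Energy at the top = energy at the end + work done against friction:
mgh = ½mv² + μ_k m g d
mgh = 6.1278 J; ½mv² = 0.065596 J
W_f = 6.1278 − 0.065596 = 6.062 J
μ_k = W_f/(mg·d) = 6.062/(1.521 × 15.8) = 0.2523

μ_k = 0.252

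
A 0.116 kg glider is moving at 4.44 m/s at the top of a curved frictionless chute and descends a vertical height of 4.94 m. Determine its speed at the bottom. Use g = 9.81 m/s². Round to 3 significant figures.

By conservation of mechanical energy, ½mv₀² + mgh = ½mv²
The mass cancels from both sides.
v² = v₀² + 2gh = (4.44)² + 2(9.81)(4.94) = 116.64
v = √116.64 = 10.80 m/s

v = 10.8 m/s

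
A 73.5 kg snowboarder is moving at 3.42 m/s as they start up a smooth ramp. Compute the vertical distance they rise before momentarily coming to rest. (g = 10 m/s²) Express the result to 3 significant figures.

Setting KE at the bottom equal to PE gained: ½mv² = mgh
h = v²/(2g) = 3.42²/(2 × 10) = 0.5848 m

h = 0.585 m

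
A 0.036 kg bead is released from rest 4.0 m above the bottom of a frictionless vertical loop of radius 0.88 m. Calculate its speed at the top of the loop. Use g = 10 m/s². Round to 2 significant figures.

v = 6.7 m/s

Energy conservation: mgh = ½mv_top² + mg(2r)
v_top² = 2g(h − 2r) = 2(10)(4.0 − 1.760) = 44.80
v_top = 6.693 m/s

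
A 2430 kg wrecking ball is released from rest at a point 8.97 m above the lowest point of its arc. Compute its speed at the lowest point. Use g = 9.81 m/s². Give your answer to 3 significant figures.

By conservation of mechanical energy, mgh = ½mv²
The mass cancels from both sides.
v = √(2gh) = √(2 × 9.81 × 8.97) = √175.99 = 13.27 m/s

v = 13.3 m/s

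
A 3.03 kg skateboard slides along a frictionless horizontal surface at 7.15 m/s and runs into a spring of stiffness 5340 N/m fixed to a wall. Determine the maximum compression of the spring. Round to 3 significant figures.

x = 0.170 m

At max compression the skateboard is momentarily at rest: ½mv² = ½kx²
x = v√(m/k) = 7.15 × √(3.03/5340) = 0.1703 m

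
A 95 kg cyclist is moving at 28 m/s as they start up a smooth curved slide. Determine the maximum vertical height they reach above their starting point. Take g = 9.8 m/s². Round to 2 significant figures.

Setting KE at the bottom equal to PE gained: ½mv² = mgh
h = v²/(2g) = 28²/(2 × 9.8) = 40.00 m

h = 40 m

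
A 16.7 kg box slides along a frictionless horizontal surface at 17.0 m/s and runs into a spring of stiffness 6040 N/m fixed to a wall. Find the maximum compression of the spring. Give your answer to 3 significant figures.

All KE is stored as spring PE at maximum compression: ½mv² = ½kx²
x = v√(m/k) = 17.0 × √(16.7/6040) = 0.8939 m

x = 0.894 m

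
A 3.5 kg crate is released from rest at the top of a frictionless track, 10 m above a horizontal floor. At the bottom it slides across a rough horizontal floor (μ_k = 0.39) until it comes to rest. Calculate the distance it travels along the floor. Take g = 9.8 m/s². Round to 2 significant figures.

d = 26 m

Energy bookkeeping (friction removes W_f = μ_k N d):
At rest all PE has been dissipated by friction: mgh = μ_k m g d
d = h/μ_k = 10/0.39 = 25.64 m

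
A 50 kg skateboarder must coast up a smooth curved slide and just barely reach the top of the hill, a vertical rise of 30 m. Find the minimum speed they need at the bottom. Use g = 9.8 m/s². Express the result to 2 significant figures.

v = 24 m/s

At the top they are momentarily at rest, so all KE converts to PE: ½mv² = mgh
v = √(2gh) = √(2 × 9.8 × 30) = 24.25 m/s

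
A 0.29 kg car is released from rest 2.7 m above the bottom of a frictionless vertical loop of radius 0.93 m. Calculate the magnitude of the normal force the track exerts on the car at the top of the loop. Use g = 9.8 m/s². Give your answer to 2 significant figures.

N = 2.3 N

Energy from release to top (height 2r): mgh = ½mv_top² + mg(2r)
v_top² = 2g(h − 2r) = 2(9.8)(2.7 − 1.860) = 16.464 m²/s²
At the top, both N and weight point toward the centre: N + mg = mv_top²/r
N = m(v_top²/r − g) = 0.29(16.464/0.93 − 9.8) = 2.292 N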